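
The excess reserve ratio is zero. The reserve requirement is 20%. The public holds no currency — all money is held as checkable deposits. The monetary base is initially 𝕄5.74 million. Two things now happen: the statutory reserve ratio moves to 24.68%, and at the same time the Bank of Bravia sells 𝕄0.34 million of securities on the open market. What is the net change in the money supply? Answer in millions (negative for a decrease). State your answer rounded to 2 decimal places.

-6.82 million

Before: m₁ = 1 / (0.2) = 5, MB₁ = 5.74, so M₁ = 5 × 5.74 = 28.7 million.
After: m₂ = 1 / (0.2468) ≈ 4.0519, MB₂ = 5.74 − 0.34 = 5.4, so M₂ = 4.0519 × 5.4 ≈ 21.8803 million.
ΔM = M₂ − M₁ = 21.8803 − 28.7 = -6.8197 million.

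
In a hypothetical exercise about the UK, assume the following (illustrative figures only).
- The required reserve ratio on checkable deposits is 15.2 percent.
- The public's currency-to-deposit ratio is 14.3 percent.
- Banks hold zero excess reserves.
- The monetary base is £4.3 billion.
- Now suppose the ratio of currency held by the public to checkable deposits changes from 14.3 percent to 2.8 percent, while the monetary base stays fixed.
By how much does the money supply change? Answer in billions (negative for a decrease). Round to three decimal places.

£7.897 billion

Initially m₁ = (1 + 0.143) / (0.152 + 0.143) ≈ 3.87458, so M₁ = 3.87458 × 4.3 ≈ 16.6607 billion.
After the change m₂ = (1 + 0.028) / (0.152 + 0.028) ≈ 5.71111, so M₂ = 5.71111 × 4.3 ≈ 24.5578 billion.
ΔM = M₂ − M₁ = 24.5578 − 16.6607 = 7.8971 billion.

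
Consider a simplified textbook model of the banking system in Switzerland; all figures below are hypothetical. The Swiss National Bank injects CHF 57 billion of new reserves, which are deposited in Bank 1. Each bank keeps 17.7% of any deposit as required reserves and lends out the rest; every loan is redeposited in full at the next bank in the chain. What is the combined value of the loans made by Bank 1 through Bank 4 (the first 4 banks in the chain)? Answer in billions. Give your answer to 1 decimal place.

Bank i lends (1 − rr)^i of the original deposit: Bank 1 lends 57·0.8230 = 46.9110, Bank 2 lends 57·0.8230² ≈ 38.6078, and so on.
Summing a geometric series: total = 57·[0.8230·(1 − 0.8230^4) / (1 − 0.8230)] ≈ 143.4431 billion.

CHF 143.4 billion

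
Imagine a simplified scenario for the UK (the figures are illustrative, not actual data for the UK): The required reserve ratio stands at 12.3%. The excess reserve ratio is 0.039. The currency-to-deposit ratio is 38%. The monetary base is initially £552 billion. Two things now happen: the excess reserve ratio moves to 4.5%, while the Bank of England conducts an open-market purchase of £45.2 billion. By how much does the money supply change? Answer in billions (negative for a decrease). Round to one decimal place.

£98.4 billion

Before: m₁ = (1 + 0.38) / (0.123 + 0.039 + 0.38) ≈ 2.54613, MB₁ = 552, so M₁ = 2.54613 × 552 ≈ 1405.4638 billion.
After: m₂ = (1 + 0.38) / (0.123 + 0.045 + 0.38) ≈ 2.51825, MB₂ = 552 + 45.2 = 597.2, so M₂ = 2.51825 × 597.2 = 1503.8989 billion.
ΔM = M₂ − M₁ = 1503.8989 − 1405.4638 = 98.4351 billion.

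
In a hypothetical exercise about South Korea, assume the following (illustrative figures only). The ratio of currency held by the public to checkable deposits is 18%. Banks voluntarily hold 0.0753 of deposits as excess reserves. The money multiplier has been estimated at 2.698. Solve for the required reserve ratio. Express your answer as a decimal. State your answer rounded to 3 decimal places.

0.182

Using m = 2.698. Since m = (1 + c)/(c + rr + e), the denominator satisfies c + rr + e = (1 + c)/m = (1 + 0.18) / 2.698 ≈ 0.437361.
With c = 0.18 and e = 0.0753, the required reserve ratio is 0.437361 − 0.18 − 0.0753 = 0.182061.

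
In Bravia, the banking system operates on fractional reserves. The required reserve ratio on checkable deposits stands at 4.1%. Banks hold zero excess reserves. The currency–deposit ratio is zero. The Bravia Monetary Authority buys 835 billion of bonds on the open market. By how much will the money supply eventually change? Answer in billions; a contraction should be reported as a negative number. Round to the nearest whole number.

20366 billion

The simple money multiplier is m = 1/rr = 1/0.041 ≈ 24.3902.
An open-market purchase increases the monetary base by 835 billion, so ΔM = m × ΔMB = 24.3902 × 835 = 20365.817 billion.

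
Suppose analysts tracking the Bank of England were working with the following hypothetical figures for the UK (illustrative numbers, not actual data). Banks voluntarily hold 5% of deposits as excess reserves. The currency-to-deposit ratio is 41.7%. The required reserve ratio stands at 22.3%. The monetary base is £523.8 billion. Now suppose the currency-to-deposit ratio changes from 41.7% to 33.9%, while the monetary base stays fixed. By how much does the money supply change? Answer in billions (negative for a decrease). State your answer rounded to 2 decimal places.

£70.34 billion

Initially m₁ = (1 + 0.417) / (0.223 + 0.05 + 0.417) ≈ 2.053623, so M₁ = 2.053623 × 523.8 ≈ 1075.6877 billion.
After the change m₂ = (1 + 0.339) / (0.223 + 0.05 + 0.339) ≈ 2.187908, so M₂ = 2.187908 × 523.8 ≈ 1146.0262 billion.
ΔM = M₂ − M₁ = 1146.0262 − 1075.6877 = 70.3385 billion.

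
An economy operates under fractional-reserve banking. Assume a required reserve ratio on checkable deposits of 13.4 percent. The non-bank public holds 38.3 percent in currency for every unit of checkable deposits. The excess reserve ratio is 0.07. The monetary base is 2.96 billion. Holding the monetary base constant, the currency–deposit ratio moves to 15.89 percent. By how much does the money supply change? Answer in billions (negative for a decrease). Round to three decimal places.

Initially m₁ = (1 + 0.383) / (0.134 + 0.07 + 0.383) ≈ 2.35605, so M₁ = 2.35605 × 2.96 ≈ 6.9739 billion.
After the change m₂ = (1 + 0.1589) / (0.134 + 0.07 + 0.1589) ≈ 3.19344, so M₂ = 3.19344 × 2.96 ≈ 9.4526 billion.
ΔM = M₂ − M₁ = 9.4526 − 6.9739 = 2.4787 billion.

2.479 billion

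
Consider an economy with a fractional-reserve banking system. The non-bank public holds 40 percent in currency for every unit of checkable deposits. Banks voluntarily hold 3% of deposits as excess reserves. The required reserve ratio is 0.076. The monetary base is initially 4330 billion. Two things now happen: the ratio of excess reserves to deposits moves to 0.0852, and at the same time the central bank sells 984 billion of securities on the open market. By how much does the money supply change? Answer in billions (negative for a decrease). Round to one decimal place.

Before: m₁ = (1 + 0.4) / (0.076 + 0.03 + 0.4) ≈ 2.766798, MB₁ = 4330, so M₁ = 2.766798 × 4330 ≈ 11980.2353 billion.
After: m₂ = (1 + 0.4) / (0.076 + 0.0852 + 0.4) ≈ 2.494654, MB₂ = 4330 − 984 = 3346, so M₂ = 2.494654 × 3346 ≈ 8347.1123 billion.
ΔM = M₂ − M₁ = 8347.1123 − 11980.2353 = -3633.123 billion.

-3633.1 billion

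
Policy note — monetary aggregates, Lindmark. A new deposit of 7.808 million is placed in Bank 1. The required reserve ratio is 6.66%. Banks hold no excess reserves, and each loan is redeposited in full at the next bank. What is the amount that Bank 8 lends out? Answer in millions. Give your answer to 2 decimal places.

Each bank lends a fraction (1 − rr) = 0.9334 of the deposit it receives, so Bank 8 receives 7.808·0.9334^7 and lends 7.808·0.9334^8 ≈ 4.4986 million.

4.50 million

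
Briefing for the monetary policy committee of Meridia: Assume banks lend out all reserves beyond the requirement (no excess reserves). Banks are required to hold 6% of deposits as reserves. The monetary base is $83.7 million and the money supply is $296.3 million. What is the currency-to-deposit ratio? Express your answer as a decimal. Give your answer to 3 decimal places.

Using m = M/MB = 296.3/83.7 ≈ 3.540024. From m = (1 + c)/(c + rr + e), rearranging gives 1 + c = m·(c + rr + e), so c·(1 − m) = m·(rr + e) − 1.
Hence c = [m·(rr + e) − 1]/(1 − m) = [3.540024 × (0.06 + 0) − 1] / (1 − 3.540024) ≈ 0.310075.

0.310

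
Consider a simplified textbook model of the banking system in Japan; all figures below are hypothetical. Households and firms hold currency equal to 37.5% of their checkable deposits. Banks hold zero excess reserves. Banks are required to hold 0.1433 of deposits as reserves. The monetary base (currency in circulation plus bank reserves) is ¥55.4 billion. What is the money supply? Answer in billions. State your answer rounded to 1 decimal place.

The money multiplier is m = (1 + c) / (rr + c) = (1 + 0.375) / (0.1433 + 0.375) ≈ 2.6529.
So M = m × MB = 2.6529 × 55.4 ≈ 146.9707 billion.

¥147.0 billion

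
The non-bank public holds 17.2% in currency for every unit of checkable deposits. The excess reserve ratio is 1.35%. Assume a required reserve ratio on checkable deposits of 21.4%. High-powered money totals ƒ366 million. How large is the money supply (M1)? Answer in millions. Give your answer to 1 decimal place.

The money multiplier is m = (1 + c) / (rr + e + c) = (1 + 0.172) / (0.214 + 0.0135 + 0.172) ≈ 2.93367.
So M = m × MB = 2.93367 × 366 ≈ 1073.7232 million.

ƒ1073.7 million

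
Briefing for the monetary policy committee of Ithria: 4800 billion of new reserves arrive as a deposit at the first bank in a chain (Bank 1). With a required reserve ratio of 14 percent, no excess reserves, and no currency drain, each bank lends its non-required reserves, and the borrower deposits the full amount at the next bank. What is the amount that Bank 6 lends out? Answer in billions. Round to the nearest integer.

Each bank lends a fraction (1 − rr) = 0.8600 of the deposit it receives, so Bank 6 receives 4800·0.8600^5 and lends 4800·0.8600^6 ≈ 1941.9227 billion.

1942 billion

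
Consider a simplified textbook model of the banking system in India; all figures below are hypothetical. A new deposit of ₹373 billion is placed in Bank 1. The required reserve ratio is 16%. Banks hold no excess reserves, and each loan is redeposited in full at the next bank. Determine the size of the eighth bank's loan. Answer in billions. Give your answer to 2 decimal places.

₹92.46 billion

Each bank lends a fraction (1 − rr) = 0.8400 of the deposit it receives, so Bank 8 receives 373·0.8400^7 and lends 373·0.8400^8 ≈ 92.4577 billion.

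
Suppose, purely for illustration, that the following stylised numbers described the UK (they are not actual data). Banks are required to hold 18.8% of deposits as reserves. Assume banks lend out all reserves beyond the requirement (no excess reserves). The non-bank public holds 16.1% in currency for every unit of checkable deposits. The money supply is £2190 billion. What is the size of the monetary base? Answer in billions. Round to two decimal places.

£658.32 billion

The money multiplier is m = (1 + c) / (rr + c) = (1 + 0.161) / (0.188 + 0.161) ≈ 3.3266476.
MB = M / m = 2190 / 3.3266476 ≈ 658.3204 billion.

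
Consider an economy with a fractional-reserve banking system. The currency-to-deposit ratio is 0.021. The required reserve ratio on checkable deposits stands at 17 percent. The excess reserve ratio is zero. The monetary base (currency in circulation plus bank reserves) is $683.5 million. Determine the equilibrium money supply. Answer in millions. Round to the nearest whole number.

$3654 million

The money multiplier is m = (1 + c) / (rr + c) = (1 + 0.021) / (0.17 + 0.021) ≈ 5.3455.
So M = m × MB = 5.3455 × 683.5 ≈ 3653.6493 million.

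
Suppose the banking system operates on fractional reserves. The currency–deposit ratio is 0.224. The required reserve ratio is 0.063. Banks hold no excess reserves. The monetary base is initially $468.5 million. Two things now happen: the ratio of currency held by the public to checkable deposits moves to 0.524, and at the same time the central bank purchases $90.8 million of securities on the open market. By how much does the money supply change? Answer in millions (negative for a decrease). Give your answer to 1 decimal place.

-546.0 million

Before: m₁ = (1 + 0.224) / (0.063 + 0.224) ≈ 4.26481, MB₁ = 468.5, so M₁ = 4.26481 × 468.5 ≈ 1998.0635 million.
After: m₂ = (1 + 0.524) / (0.063 + 0.524) ≈ 2.59625, MB₂ = 468.5 + 90.8 = 559.3, so M₂ = 2.59625 × 559.3 ≈ 1452.0826 million.
ΔM = M₂ − M₁ = 1452.0826 − 1998.0635 = -545.9809 million.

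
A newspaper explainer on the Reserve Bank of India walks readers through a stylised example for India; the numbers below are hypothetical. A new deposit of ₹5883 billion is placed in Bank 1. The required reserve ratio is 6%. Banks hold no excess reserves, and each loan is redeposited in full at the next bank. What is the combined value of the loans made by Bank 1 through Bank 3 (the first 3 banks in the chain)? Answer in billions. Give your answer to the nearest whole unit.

₹15615 billion

Bank i lends (1 − rr)^i of the original deposit: Bank 1 lends 5883·0.9400 = 5530.0200, Bank 2 lends 5883·0.9400² = 5198.2188, and so on.
Summing a geometric series: total = 5883·[0.9400·(1 − 0.9400^3) / (1 − 0.9400)] ≈ 15614.5645 billion.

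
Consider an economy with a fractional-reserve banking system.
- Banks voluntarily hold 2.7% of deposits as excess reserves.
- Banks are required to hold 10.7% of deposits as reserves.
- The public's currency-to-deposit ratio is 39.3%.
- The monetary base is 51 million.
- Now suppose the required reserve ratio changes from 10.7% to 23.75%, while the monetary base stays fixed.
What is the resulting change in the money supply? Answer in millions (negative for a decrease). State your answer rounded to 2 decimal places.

-26.76 million

Initially m₁ = (1 + 0.393) / (0.107 + 0.027 + 0.393) ≈ 2.64326, so M₁ = 2.64326 × 51 ≈ 134.8063 million.
After the change m₂ = (1 + 0.393) / (0.2375 + 0.027 + 0.393) ≈ 2.11863, so M₂ = 2.11863 × 51 ≈ 108.0501 million.
ΔM = M₂ − M₁ = 108.0501 − 134.8063 = -26.7562 million.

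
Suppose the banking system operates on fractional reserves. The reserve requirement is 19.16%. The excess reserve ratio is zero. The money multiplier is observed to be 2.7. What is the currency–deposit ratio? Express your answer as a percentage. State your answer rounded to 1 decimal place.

28.4%

Using m = 2.7. From m = (1 + c)/(c + rr + e), rearranging gives 1 + c = m·(c + rr + e), so c·(1 − m) = m·(rr + e) − 1.
Hence c = [m·(rr + e) − 1]/(1 − m) = [2.7 × (0.1916 + 0) − 1] / (1 − 2.7) ≈ 0.283929.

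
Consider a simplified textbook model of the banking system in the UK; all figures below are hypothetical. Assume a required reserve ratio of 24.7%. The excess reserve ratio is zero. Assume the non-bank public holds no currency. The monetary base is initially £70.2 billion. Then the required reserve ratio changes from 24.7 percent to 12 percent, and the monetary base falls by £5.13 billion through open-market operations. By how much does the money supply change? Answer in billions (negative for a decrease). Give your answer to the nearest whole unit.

Before: m₁ = 1 / (0.247) ≈ 4.0486, MB₁ = 70.2, so M₁ = 4.0486 × 70.2 ≈ 284.2117 billion.
After: m₂ = 1 / (0.12) ≈ 8.3333, MB₂ = 70.2 − 5.13 = 65.07, so M₂ = 8.3333 × 65.07 ≈ 542.2478 billion.
ΔM = M₂ − M₁ = 542.2478 − 284.2117 = 258.0361 billion.

£258 billion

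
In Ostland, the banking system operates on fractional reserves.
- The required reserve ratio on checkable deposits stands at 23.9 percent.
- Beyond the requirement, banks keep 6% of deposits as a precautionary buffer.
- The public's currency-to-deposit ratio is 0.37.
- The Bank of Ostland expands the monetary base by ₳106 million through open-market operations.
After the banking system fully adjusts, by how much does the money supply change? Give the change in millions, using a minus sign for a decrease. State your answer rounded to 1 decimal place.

₳217.1 million

The money multiplier is m = (1 + c) / (rr + e + c) = (1 + 0.37) / (0.239 + 0.06 + 0.37) ≈ 2.04783.
The purchase adds 106 million of base, so ΔM = m × ΔMB = 2.04783 × (+106) ≈ 217.07 million.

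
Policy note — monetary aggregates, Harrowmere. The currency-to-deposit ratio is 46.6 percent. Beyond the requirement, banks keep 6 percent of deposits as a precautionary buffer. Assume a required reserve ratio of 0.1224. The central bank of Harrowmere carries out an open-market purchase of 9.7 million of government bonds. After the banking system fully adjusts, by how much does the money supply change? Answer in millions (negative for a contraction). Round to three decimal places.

The money multiplier is m = (1 + c) / (rr + e + c) = (1 + 0.466) / (0.1224 + 0.06 + 0.466) ≈ 2.26095.
The purchase adds 9.7 million of base, so ΔM = m × ΔMB = 2.26095 × (+9.7) ≈ 21.9312 million.

21.931 million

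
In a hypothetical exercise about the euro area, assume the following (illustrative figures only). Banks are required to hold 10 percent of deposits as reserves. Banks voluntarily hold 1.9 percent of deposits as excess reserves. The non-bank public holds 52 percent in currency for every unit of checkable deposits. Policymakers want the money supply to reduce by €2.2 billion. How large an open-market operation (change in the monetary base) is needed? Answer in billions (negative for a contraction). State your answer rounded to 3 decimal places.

-0.925 billion

The money multiplier is m = (1 + c) / (rr + e + c) = (1 + 0.52) / (0.1 + 0.019 + 0.52) ≈ 2.37872.
ΔMB = ΔM / m = (−2.2) / 2.37872 ≈ -0.9249 billion.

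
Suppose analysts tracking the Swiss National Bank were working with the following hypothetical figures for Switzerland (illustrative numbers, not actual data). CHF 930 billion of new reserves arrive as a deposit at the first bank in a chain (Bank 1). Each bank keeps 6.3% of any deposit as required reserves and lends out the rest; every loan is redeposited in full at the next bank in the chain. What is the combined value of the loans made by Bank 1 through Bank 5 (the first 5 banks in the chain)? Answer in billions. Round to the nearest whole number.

CHF 3842 billion

Bank i lends (1 − rr)^i of the original deposit: Bank 1 lends 930·0.9370 = 871.4100, Bank 2 lends 930·0.9370² ≈ 816.5112, and so on.
Summing a geometric series: total = 930·[0.9370·(1 − 0.9370^5) / (1 − 0.9370)] ≈ 3841.5722 billion.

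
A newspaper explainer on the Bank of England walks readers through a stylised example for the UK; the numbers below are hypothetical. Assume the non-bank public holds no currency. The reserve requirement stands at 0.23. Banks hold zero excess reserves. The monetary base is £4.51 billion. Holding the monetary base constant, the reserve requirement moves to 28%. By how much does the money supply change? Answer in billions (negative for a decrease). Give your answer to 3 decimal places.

Initially m₁ = 1 / (0.23) ≈ 4.34783, so M₁ = 4.34783 × 4.51 ≈ 19.6087 billion.
After the change m₂ = 1 / (0.28) ≈ 3.57143, so M₂ = 3.57143 × 4.51 ≈ 16.1071 billion.
ΔM = M₂ − M₁ = 16.1071 − 19.6087 = -3.5016 billion.

-3.502 billion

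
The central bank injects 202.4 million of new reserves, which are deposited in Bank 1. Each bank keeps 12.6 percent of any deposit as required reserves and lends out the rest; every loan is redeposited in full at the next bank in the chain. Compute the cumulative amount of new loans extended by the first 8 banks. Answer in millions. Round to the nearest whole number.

Bank i lends (1 − rr)^i of the original deposit: Bank 1 lends 202.4·0.8740 = 176.8976, Bank 2 lends 202.4·0.8740² ≈ 154.6085, and so on.
Summing a geometric series: total = 202.4·[0.8740·(1 − 0.8740^8) / (1 − 0.8740)] ≈ 925.9327 million.

926 million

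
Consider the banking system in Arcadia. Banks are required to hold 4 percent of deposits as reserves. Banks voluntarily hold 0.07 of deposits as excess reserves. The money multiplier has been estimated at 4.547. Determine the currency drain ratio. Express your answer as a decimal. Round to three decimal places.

Using m = 4.547. From m = (1 + c)/(c + rr + e), rearranging gives 1 + c = m·(c + rr + e), so c·(1 − m) = m·(rr + e) − 1.
Hence c = [m·(rr + e) − 1]/(1 − m) = [4.547 × (0.04 + 0.07) − 1] / (1 − 4.547) ≈ 0.140916.

0.141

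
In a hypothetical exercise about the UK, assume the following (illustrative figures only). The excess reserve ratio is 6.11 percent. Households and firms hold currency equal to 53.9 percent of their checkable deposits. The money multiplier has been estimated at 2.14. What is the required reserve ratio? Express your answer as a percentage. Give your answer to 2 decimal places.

Using m = 2.14. Since m = (1 + c)/(c + rr + e), the denominator satisfies c + rr + e = (1 + c)/m = (1 + 0.539) / 2.14 ≈ 0.719159.
With c = 0.539 and e = 0.0611, the required reserve ratio is 0.719159 − 0.539 − 0.0611 = 0.119059.

11.91%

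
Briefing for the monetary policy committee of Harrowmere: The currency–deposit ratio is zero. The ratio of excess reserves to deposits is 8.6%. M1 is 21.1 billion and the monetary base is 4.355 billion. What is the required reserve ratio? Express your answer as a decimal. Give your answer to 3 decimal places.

Using m = M/MB = 21.1/4.355 ≈ 4.845006. Since m = (1 + c)/(c + rr + e), the denominator satisfies c + rr + e = (1 + c)/m = (1 + 0) / 4.845006 ≈ 0.206398.
With c = 0 and e = 0.086, the required reserve ratio is 0.206398 − 0 − 0.086 = 0.120398.

0.120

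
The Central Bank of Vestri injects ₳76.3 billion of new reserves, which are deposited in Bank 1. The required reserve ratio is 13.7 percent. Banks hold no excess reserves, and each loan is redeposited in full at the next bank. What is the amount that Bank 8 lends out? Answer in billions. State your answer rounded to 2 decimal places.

Each bank lends a fraction (1 − rr) = 0.8630 of the deposit it receives, so Bank 8 receives 76.3·0.8630^7 and lends 76.3·0.8630^8 ≈ 23.4753 billion.

₳23.48 billion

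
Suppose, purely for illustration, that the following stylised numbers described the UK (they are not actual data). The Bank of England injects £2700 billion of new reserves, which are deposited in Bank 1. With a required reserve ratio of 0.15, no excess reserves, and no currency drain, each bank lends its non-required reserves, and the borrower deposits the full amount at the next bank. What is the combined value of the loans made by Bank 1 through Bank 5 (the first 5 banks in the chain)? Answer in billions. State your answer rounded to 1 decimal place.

£8511.3 billion

Bank i lends (1 − rr)^i of the original deposit: Bank 1 lends 2700·0.8500 = 2295.0000, Bank 2 lends 2700·0.8500² = 1950.7500, and so on.
Summing a geometric series: total = 2700·[0.8500·(1 − 0.8500^5) / (1 − 0.8500)] ≈ 8511.3087 billion.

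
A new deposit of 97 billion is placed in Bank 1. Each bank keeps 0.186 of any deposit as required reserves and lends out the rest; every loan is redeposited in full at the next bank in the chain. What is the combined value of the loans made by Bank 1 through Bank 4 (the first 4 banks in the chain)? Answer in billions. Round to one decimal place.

Bank i lends (1 − rr)^i of the original deposit: Bank 1 lends 97·0.8140 = 78.9580, Bank 2 lends 97·0.8140² ≈ 64.2718, and so on.
Summing a geometric series: total = 97·[0.8140·(1 − 0.8140^4) / (1 − 0.8140)] ≈ 238.1333 billion.

238.1 billion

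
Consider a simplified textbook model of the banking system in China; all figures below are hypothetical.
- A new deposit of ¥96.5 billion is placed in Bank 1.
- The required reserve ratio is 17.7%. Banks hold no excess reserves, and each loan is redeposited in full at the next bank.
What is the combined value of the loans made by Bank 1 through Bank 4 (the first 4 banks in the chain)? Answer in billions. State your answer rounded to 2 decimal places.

Bank i lends (1 − rr)^i of the original deposit: Bank 1 lends 96.5·0.8230 = 79.4195, Bank 2 lends 96.5·0.8230² ≈ 65.3622, and so on.
Summing a geometric series: total = 96.5·[0.8230·(1 − 0.8230^4) / (1 − 0.8230)] ≈ 242.8466 billion.

¥242.85 billion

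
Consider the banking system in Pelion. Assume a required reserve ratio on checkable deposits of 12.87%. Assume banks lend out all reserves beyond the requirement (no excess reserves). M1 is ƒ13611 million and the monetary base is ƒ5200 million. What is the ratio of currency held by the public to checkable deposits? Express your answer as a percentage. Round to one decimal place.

Using m = M/MB = 13611/5200 = 2.617500. From m = (1 + c)/(c + rr + e), rearranging gives 1 + c = m·(c + rr + e), so c·(1 − m) = m·(rr + e) − 1.
Hence c = [m·(rr + e) − 1]/(1 − m) = [2.617500 × (0.1287 + 0) − 1] / (1 − 2.617500) ≈ 0.409971.

41.0%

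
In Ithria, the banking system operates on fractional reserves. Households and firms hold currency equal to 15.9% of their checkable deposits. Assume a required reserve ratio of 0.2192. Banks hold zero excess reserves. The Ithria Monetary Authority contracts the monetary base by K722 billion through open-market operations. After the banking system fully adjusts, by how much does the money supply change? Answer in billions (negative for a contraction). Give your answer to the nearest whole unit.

-2213 billion

The money multiplier is m = (1 + c) / (rr + c) = (1 + 0.159) / (0.2192 + 0.159) ≈ 3.0645.
The sale removes 722 billion of base, so ΔM = m × ΔMB = 3.0645 × (−722) = -2212.569 billion.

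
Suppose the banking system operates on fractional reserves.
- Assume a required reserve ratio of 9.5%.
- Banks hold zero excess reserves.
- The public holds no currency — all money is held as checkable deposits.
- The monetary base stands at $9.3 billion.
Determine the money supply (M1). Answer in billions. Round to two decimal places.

$97.89 billion

With no currency drain or excess reserves, the money multiplier is m = 1/rr = 1/0.095 ≈ 10.5263.
Money supply M = m × MB = 10.5263 × 9.3 ≈ 97.8946 billion.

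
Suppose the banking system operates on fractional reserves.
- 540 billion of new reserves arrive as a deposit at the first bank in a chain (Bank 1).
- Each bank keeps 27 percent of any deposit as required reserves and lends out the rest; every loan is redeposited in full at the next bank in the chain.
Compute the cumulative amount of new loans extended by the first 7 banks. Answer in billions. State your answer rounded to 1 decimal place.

1298.7 billion

Bank i lends (1 − rr)^i of the original deposit: Bank 1 lends 540·0.7300 = 394.2000, Bank 2 lends 540·0.7300² = 287.7660, and so on.
Summing a geometric series: total = 540·[0.7300·(1 − 0.7300^7) / (1 − 0.7300)] ≈ 1298.7080 billion.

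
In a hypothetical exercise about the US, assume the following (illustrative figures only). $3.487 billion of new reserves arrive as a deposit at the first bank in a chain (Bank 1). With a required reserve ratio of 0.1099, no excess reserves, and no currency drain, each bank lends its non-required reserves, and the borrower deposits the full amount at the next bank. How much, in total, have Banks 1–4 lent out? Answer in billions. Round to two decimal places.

$10.51 billion

Bank i lends (1 − rr)^i of the original deposit: Bank 1 lends 3.487·0.8901 ≈ 3.1038, Bank 2 lends 3.487·0.8901² ≈ 2.7627, and so on.
Summing a geometric series: total = 3.487·[0.8901·(1 − 0.8901^4) / (1 − 0.8901)] ≈ 10.5143 billion.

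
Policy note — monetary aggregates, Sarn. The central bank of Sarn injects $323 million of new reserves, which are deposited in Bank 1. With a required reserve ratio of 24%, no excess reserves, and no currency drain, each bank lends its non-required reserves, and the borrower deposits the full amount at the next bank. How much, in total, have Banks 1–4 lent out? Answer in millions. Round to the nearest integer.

Bank i lends (1 − rr)^i of the original deposit: Bank 1 lends 323·0.7600 = 245.4800, Bank 2 lends 323·0.7600² = 186.5648, and so on.
Summing a geometric series: total = 323·[0.7600·(1 − 0.7600^4) / (1 − 0.7600)] ≈ 681.5939 million.

$682 million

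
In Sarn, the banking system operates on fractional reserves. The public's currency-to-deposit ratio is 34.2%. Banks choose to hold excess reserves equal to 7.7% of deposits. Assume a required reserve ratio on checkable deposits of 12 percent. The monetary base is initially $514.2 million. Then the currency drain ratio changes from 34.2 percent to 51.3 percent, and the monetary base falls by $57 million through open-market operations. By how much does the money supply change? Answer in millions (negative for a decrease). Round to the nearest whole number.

-306 million

Before: m₁ = (1 + 0.342) / (0.12 + 0.077 + 0.342) ≈ 2.4898, MB₁ = 514.2, so M₁ = 2.4898 × 514.2 ≈ 1280.2552 million.
After: m₂ = (1 + 0.513) / (0.12 + 0.077 + 0.513) ≈ 2.1310, MB₂ = 514.2 − 57 = 457.2, so M₂ = 2.1310 × 457.2 = 974.2932 million.
ΔM = M₂ − M₁ = 974.2932 − 1280.2552 = -305.962 million.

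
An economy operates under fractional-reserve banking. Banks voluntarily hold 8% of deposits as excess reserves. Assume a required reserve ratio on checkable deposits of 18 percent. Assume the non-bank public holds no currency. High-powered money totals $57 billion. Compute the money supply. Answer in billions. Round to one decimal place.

The money multiplier is m = 1 / (rr + e) = 1 / (0.18 + 0.08) ≈ 3.8462.
So M = m × MB = 3.8462 × 57 = 219.2334 billion.

$219.2 billion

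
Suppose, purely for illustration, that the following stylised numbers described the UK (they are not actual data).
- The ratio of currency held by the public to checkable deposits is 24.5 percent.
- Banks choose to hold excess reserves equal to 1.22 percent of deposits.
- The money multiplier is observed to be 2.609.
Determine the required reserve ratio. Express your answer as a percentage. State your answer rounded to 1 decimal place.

Using m = 2.609. Since m = (1 + c)/(c + rr + e), the denominator satisfies c + rr + e = (1 + c)/m = (1 + 0.245) / 2.609 ≈ 0.477194.
With c = 0.245 and e = 0.0122, the required reserve ratio is 0.477194 − 0.245 − 0.0122 = 0.219994.

22.0%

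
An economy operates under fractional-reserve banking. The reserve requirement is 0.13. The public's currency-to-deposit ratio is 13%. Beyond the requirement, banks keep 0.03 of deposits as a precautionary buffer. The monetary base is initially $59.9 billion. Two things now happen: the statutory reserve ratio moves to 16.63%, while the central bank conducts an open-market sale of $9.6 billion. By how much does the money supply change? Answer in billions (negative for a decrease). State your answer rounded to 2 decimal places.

Before: m₁ = (1 + 0.13) / (0.13 + 0.03 + 0.13) ≈ 3.89655, MB₁ = 59.9, so M₁ = 3.89655 × 59.9 ≈ 233.4033 billion.
After: m₂ = (1 + 0.13) / (0.1663 + 0.03 + 0.13) ≈ 3.46307, MB₂ = 59.9 − 9.6 = 50.3, so M₂ = 3.46307 × 50.3 ≈ 174.1924 billion.
ΔM = M₂ − M₁ = 174.1924 − 233.4033 = -59.2109 billion.

-59.21 billion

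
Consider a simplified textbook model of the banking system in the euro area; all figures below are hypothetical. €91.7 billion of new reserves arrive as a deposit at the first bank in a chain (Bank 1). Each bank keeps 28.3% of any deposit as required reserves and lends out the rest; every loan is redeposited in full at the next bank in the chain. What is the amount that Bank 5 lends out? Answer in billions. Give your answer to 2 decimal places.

€17.38 billion

Each bank lends a fraction (1 − rr) = 0.7170 of the deposit it receives, so Bank 5 receives 91.7·0.7170^4 and lends 91.7·0.7170^5 ≈ 17.3766 billion.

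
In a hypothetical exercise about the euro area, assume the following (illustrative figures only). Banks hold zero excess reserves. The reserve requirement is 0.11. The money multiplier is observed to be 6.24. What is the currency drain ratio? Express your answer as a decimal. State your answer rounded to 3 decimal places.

Using m = 6.24. From m = (1 + c)/(c + rr + e), rearranging gives 1 + c = m·(c + rr + e), so c·(1 − m) = m·(rr + e) − 1.
Hence c = [m·(rr + e) − 1]/(1 − m) = [6.24 × (0.11 + 0) − 1] / (1 − 6.24) ≈ 0.059847.

0.060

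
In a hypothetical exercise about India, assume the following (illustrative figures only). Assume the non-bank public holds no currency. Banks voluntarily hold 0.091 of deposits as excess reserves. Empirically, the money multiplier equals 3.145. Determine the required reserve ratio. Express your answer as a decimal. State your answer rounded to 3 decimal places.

Using m = 3.145. Since m = (1 + c)/(c + rr + e), the denominator satisfies c + rr + e = (1 + c)/m = (1 + 0) / 3.145 ≈ 0.317965.
With c = 0 and e = 0.091, the required reserve ratio is 0.317965 − 0 − 0.091 = 0.226965.

0.227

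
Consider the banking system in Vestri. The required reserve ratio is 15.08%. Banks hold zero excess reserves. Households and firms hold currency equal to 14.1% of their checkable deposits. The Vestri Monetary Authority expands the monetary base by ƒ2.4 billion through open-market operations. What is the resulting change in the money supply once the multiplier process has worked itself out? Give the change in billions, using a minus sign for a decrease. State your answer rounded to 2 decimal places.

ƒ9.38 billion

The money multiplier is m = (1 + c) / (rr + c) = (1 + 0.141) / (0.1508 + 0.141) ≈ 3.9102.
The purchase adds 2.4 billion of base, so ΔM = m × ΔMB = 3.9102 × (+2.4) ≈ 9.3845 billion.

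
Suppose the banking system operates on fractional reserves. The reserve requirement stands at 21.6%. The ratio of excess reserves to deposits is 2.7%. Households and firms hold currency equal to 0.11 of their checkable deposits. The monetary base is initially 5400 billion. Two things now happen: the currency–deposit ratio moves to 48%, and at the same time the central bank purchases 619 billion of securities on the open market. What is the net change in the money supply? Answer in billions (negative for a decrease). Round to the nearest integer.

-4659 billion

Before: m₁ = (1 + 0.11) / (0.216 + 0.027 + 0.11) ≈ 3.14448, MB₁ = 5400, so M₁ = 3.14448 × 5400 = 16980.192 billion.
After: m₂ = (1 + 0.48) / (0.216 + 0.027 + 0.48) ≈ 2.04703, MB₂ = 5400 + 619 = 6019, so M₂ = 2.04703 × 6019 ≈ 12321.0736 billion.
ΔM = M₂ − M₁ = 12321.0736 − 16980.192 = -4659.1184 billion.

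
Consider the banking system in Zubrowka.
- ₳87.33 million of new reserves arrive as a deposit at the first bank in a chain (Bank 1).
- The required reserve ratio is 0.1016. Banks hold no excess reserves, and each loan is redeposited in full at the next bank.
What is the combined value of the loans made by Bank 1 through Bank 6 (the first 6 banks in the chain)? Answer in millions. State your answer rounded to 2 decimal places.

Bank i lends (1 − rr)^i of the original deposit: Bank 1 lends 87.33·0.8984 ≈ 78.4573, Bank 2 lends 87.33·0.8984² ≈ 70.4860, and so on.
Summing a geometric series: total = 87.33·[0.8984·(1 − 0.8984^6) / (1 − 0.8984)] ≈ 366.1874 million.

₳366.19 million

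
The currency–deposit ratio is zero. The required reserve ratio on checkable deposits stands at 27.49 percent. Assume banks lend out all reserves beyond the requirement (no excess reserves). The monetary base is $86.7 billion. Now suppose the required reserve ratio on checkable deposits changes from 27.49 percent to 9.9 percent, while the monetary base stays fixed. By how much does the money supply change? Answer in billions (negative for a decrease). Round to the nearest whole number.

Initially m₁ = 1 / (0.2749) ≈ 3.6377, so M₁ = 3.6377 × 86.7 ≈ 315.3886 billion.
After the change m₂ = 1 / (0.099) ≈ 10.1010, so M₂ = 10.1010 × 86.7 = 875.7567 billion.
ΔM = M₂ − M₁ = 875.7567 − 315.3886 = 560.3681 billion.

$560 billion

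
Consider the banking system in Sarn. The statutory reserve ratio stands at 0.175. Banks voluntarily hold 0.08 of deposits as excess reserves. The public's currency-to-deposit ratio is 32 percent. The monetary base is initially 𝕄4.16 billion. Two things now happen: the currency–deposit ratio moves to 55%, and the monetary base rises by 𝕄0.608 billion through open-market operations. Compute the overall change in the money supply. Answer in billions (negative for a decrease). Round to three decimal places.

Before: m₁ = (1 + 0.32) / (0.175 + 0.08 + 0.32) ≈ 2.29565, MB₁ = 4.16, so M₁ = 2.29565 × 4.16 ≈ 9.5499 billion.
After: m₂ = (1 + 0.55) / (0.175 + 0.08 + 0.55) ≈ 1.92547, MB₂ = 4.16 + 0.608 = 4.768, so M₂ = 1.92547 × 4.768 ≈ 9.1806 billion.
ΔM = M₂ − M₁ = 9.1806 − 9.5499 = -0.3693 billion.

-0.369 billion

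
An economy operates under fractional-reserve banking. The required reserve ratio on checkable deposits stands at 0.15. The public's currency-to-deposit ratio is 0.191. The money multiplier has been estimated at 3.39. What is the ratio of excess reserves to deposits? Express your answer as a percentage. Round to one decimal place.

1.0%

Using m = 3.39. Since m = (1 + c)/(c + rr + e), the denominator satisfies c + rr + e = (1 + c)/m = (1 + 0.191) / 3.39 ≈ 0.351327.
With c = 0.191 and rr = 0.15, the ratio of excess reserves to deposits is 0.351327 − 0.191 − 0.15 = 0.010327.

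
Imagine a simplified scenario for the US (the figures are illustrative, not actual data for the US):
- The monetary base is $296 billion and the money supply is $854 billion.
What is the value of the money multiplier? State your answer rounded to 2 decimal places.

The money multiplier is m = M / MB = 854 / 296 ≈ 2.88514.

2.89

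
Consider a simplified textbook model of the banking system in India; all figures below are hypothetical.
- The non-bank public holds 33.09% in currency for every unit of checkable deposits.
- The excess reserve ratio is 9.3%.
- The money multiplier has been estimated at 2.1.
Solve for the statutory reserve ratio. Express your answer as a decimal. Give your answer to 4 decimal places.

0.2099

Using m = 2.1. Since m = (1 + c)/(c + rr + e), the denominator satisfies c + rr + e = (1 + c)/m = (1 + 0.3309) / 2.1 ≈ 0.633762.
With c = 0.3309 and e = 0.093, the statutory reserve ratio is 0.633762 − 0.3309 − 0.093 = 0.209862.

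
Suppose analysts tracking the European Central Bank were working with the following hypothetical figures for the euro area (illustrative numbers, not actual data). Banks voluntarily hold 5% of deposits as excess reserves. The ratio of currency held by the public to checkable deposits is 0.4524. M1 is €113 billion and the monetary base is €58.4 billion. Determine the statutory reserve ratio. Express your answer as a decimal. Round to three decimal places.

Using m = M/MB = 113/58.4 ≈ 1.934932. Since m = (1 + c)/(c + rr + e), the denominator satisfies c + rr + e = (1 + c)/m = (1 + 0.4524) / 1.934932 ≈ 0.750621.
With c = 0.4524 and e = 0.05, the statutory reserve ratio is 0.750621 − 0.4524 − 0.05 = 0.248221.

0.248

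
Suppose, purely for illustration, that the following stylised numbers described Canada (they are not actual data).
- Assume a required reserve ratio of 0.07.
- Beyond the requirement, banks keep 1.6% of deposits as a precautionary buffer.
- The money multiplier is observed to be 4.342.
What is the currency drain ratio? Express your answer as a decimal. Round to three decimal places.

Using m = 4.342. From m = (1 + c)/(c + rr + e), rearranging gives 1 + c = m·(c + rr + e), so c·(1 − m) = m·(rr + e) − 1.
Hence c = [m·(rr + e) − 1]/(1 − m) = [4.342 × (0.07 + 0.016) − 1] / (1 − 4.342) ≈ 0.187489.

0.187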